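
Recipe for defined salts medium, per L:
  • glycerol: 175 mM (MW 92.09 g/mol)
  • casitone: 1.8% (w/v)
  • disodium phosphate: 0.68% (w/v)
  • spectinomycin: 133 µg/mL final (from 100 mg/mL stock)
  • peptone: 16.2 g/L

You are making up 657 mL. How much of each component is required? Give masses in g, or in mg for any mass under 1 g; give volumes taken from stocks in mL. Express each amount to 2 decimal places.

glycerol 10.59 g; casitone 11.83 g; disodium phosphate 4.47 g; spectinomycin 0.87 mL; peptone 10.64 g

Scale factor relative to 1 L: 0.657.
glycerol: 175 mmol/L × 92.09 g/mol × 0.657 L ÷ 1000 = 10.59 g
casitone: 1.8 g per 100 mL × 657 mL ÷ 100 = 11.83 g
disodium phosphate: 0.68% w/v = 6.8 g/L → 6.8 × 0.657 L = 4.47 g
spectinomycin: C1V1 = C2V2 → 133 µg/mL × 657 mL ÷ 100000 µg/mL = 0.87 mL
peptone: 16.2 g/L × 0.657 L = 10.64 g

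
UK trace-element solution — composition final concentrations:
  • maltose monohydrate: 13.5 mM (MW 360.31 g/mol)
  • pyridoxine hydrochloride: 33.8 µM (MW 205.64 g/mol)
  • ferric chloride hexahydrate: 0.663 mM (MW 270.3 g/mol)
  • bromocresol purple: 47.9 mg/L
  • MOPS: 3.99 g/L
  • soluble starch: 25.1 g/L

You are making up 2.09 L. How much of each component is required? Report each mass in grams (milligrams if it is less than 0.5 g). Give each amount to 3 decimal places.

Scale factor relative to 1 L: 2.09.
maltose monohydrate: 13.5 mmol/L × 360.31 g/mol × 2.09 L ÷ 1000 = 10.166 g
pyridoxine hydrochloride: 33.8 µmol/L × 205.64 g/mol × 2.09 L ÷ 1000 = 14.527 mg
ferric chloride hexahydrate: 0.663 mmol/L × 270.3 mg/mmol × 2.09 L = 374.547 mg
bromocresol purple: 47.9 mg/L × 2.09 L = 100.111 mg
MOPS: 3.99 g/L × 2.09 L = 8.339 g
soluble starch: 25.1 g/L × 2.09 L = 52.459 g

maltose monohydrate 10.166 g; pyridoxine hydrochloride 14.527 mg; ferric chloride hexahydrate 374.547 mg; bromocresol purple 100.111 mg; MOPS 8.339 g; soluble starch 52.459 g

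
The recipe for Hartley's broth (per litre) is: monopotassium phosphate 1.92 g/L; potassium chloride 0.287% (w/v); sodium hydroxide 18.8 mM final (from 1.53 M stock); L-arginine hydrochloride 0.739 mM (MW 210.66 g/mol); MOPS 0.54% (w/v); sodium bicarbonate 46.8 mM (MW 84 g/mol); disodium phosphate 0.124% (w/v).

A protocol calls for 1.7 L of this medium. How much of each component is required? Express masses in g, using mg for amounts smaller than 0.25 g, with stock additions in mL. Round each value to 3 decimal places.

monopotassium phosphate 3.264 g; potassium chloride 4.879 g; sodium hydroxide 20.889 mL; L-arginine hydrochloride 0.265 g; MOPS 9.180 g; sodium bicarbonate 6.683 g; disodium phosphate 2.108 g

Scale factor relative to 1 L: 1.7.
monopotassium phosphate: 1.92 g/L × 1.7 L = 3.264 g
potassium chloride: 0.287% w/v = 2.87 g/L → 2.87 × 1.7 L = 4.879 g
sodium hydroxide: dilute stock: 18.8 mM × 1700 mL ÷ 1530 mM = 20.889 mL
L-arginine hydrochloride: 0.739 mmol/L × 210.66 g/mol × 1.7 L ÷ 1000 = 0.265 g
MOPS: 0.54 g per 100 mL × 1700 mL ÷ 100 = 9.180 g
sodium bicarbonate: 46.8 mmol/L × 84 g/mol × 1.7 L ÷ 1000 = 6.683 g
disodium phosphate: 0.124 g per 100 mL × 1700 mL ÷ 100 = 2.108 g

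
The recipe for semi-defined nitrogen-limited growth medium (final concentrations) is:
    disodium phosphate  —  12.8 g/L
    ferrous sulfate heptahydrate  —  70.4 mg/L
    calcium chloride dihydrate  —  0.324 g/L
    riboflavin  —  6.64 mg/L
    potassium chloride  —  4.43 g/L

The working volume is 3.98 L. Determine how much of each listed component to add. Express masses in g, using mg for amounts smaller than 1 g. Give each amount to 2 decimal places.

disodium phosphate 50.94 g; ferrous sulfate heptahydrate 280.19 mg; calcium chloride dihydrate 1.29 g; riboflavin 26.43 mg; potassium chloride 17.63 g

Scale factor relative to 1 L: 3.98.
disodium phosphate: 12.8 g/L × 3.98 L = 50.94 g
ferrous sulfate heptahydrate: 70.4 mg/L × 3.98 L = 280.19 mg
calcium chloride dihydrate: 0.324 g/L × 3.98 L = 1.29 g
riboflavin: 6.64 mg/L × 3.98 L = 26.43 mg
potassium chloride: 4.43 g/L × 3.98 L = 17.63 g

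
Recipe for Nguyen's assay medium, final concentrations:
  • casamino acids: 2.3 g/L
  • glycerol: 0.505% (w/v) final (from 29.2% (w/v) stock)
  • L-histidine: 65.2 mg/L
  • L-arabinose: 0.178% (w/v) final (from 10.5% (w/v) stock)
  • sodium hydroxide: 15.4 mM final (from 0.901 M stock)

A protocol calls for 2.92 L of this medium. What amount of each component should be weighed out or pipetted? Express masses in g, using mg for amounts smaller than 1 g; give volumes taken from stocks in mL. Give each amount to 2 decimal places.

casamino acids 6.72 g; glycerol 50.50 mL; L-histidine 190.38 mg; L-arabinose 49.50 mL; sodium hydroxide 49.91 mL

Scale factor relative to 1 L: 2.92.
casamino acids: 2.3 g/L × 2.92 L = 6.72 g
glycerol: dilute stock: 0.505% ÷ 29.2% × 2920 mL = 50.50 mL
L-histidine: 65.2 mg/L × 2.92 L = 190.38 mg
L-arabinose: C1V1 = C2V2 → 0.178% ÷ 10.5% × 2920 mL = 49.50 mL
sodium hydroxide: dilute stock: 15.4 mM × 2920 mL ÷ 901 mM = 49.91 mL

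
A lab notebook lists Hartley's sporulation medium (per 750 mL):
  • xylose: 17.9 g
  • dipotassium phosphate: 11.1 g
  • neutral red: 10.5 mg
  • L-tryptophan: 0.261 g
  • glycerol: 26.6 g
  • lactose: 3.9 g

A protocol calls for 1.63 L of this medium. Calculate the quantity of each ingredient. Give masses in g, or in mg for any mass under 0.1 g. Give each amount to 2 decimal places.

xylose 38.90 g; dipotassium phosphate 24.12 g; neutral red 22.82 mg; L-tryptophan 0.57 g; glycerol 57.81 g; lactose 8.48 g

Scale factor = 1630 mL / 750 mL = 2.17333.
xylose: 17.9 g × (1630 mL / 750 mL) = 38.90 g
dipotassium phosphate: 11.1 g × (1630 mL / 750 mL) = 24.12 g
neutral red: 10.5 mg × (1630 mL / 750 mL) = 22.82 mg
L-tryptophan: 0.261 g × (1630 mL / 750 mL) = 0.57 g
glycerol: 26.6 g × (1630 mL / 750 mL) = 57.81 g
lactose: 3.9 g × (1630 mL / 750 mL) = 8.48 g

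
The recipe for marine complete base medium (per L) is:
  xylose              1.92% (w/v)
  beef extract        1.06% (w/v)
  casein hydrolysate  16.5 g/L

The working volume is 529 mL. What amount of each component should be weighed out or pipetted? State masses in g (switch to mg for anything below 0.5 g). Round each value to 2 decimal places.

Scale factor relative to 1 L: 0.529.
xylose: 1.92% w/v = 19.2 g/L → 19.2 × 0.529 L = 10.16 g
beef extract: 1.06 g per 100 mL × 529 mL ÷ 100 = 5.61 g
casein hydrolysate: 16.5 g/L × 0.529 L = 8.73 g

xylose 10.16 g; beef extract 5.61 g; casein hydrolysate 8.73 g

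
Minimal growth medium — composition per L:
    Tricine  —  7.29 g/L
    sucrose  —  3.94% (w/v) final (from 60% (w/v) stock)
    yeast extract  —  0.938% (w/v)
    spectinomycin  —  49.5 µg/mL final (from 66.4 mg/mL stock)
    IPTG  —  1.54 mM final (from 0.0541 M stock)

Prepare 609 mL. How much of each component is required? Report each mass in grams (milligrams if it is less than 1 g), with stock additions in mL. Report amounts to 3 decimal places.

Scale factor relative to 1 L: 0.609.
Tricine: 7.29 g/L × 0.609 L = 4.440 g
sucrose: V = C2·V2/C1 = 3.94% ÷ 60% × 609 mL = 39.991 mL
yeast extract: 0.938 g per 100 mL × 609 mL ÷ 100 = 5.712 g
spectinomycin: V = C2·V2/C1 = 49.5 µg/mL × 609 mL ÷ 66400 µg/mL = 0.454 mL
IPTG: V = C2·V2/C1 = 1.54 mM × 609 mL ÷ 54.1 mM = 17.336 mL

Tricine 4.440 g; sucrose 39.991 mL; yeast extract 5.712 g; spectinomycin 0.454 mL; IPTG 17.336 mL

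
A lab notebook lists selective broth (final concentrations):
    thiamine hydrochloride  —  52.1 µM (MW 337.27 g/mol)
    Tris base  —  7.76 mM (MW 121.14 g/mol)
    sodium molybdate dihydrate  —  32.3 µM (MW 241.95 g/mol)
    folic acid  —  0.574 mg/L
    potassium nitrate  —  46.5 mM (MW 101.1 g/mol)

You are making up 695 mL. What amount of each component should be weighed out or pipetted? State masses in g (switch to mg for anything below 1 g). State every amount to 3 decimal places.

Target volume = 695 mL = 0.695 L.
thiamine hydrochloride: 52.1 µmol/L × 337.27 g/mol × 0.695 L ÷ 1000 = 12.212 mg
Tris base: 7.76 mmol/L × 121.14 mg/mmol × 0.695 L = 653.332 mg
sodium molybdate dihydrate: 32.3 µmol/L × 241.95 g/mol × 0.695 L ÷ 1000 = 5.431 mg
folic acid: 0.574 mg/L × 0.695 L = 0.399 mg
potassium nitrate: 46.5 mmol/L × 101.1 g/mol × 0.695 L ÷ 1000 = 3.267 g

thiamine hydrochloride 12.212 mg; Tris base 653.332 mg; sodium molybdate dihydrate 5.431 mg; folic acid 0.399 mg; potassium nitrate 3.267 g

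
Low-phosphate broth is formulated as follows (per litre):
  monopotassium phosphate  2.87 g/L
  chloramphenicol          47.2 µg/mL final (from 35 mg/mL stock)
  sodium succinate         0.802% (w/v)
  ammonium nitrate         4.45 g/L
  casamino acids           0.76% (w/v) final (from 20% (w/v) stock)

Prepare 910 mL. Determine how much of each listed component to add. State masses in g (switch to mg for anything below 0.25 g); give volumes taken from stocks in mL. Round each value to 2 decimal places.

Working volume: 910 mL = 0.91 L.
monopotassium phosphate: 2.87 g/L × 0.91 L = 2.61 g
chloramphenicol: V = C2·V2/C1 = 47.2 µg/mL × 910 mL ÷ 35000 µg/mL = 1.23 mL
sodium succinate: 0.802 g per 100 mL × 910 mL ÷ 100 = 7.30 g
ammonium nitrate: 4.45 g/L × 0.91 L = 4.05 g
casamino acids: C1V1 = C2V2 → 0.76% ÷ 20% × 910 mL = 34.58 mL

monopotassium phosphate 2.61 g; chloramphenicol 1.23 mL; sodium succinate 7.30 g; ammonium nitrate 4.05 g; casamino acids 34.58 mL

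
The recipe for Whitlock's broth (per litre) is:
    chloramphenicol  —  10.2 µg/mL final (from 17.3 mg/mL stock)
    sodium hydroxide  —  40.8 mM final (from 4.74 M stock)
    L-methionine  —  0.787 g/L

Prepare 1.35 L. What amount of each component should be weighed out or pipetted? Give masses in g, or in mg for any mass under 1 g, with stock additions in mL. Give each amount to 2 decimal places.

Scale factor relative to 1 L: 1.35.
chloramphenicol: dilute stock: 10.2 µg/mL × 1350 mL ÷ 17300 µg/mL = 0.80 mL
sodium hydroxide: V = C2·V2/C1 = 40.8 mM × 1350 mL ÷ 4740 mM = 11.62 mL
L-methionine: 0.787 g/L × 1.35 L = 1.06 g

chloramphenicol 0.80 mL; sodium hydroxide 11.62 mL; L-methionine 1.06 g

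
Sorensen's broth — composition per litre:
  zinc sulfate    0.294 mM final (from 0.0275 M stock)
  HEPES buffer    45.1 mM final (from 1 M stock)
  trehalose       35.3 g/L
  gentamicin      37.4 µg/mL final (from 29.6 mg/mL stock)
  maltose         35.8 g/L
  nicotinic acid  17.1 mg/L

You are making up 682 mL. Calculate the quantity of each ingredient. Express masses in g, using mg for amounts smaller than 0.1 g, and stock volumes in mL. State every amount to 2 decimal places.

Scale factor relative to 1 L: 0.682.
zinc sulfate: V = C2·V2/C1 = 0.294 mM × 682 mL ÷ 27.5 mM = 7.29 mL
HEPES buffer: dilute stock: 45.1 mM × 682 mL ÷ 1000 mM = 30.76 mL
trehalose: 35.3 g/L × 0.682 L = 24.07 g
gentamicin: V = C2·V2/C1 = 37.4 µg/mL × 682 mL ÷ 29600 µg/mL = 0.86 mL
maltose: 35.8 g/L × 0.682 L = 24.42 g
nicotinic acid: 17.1 mg/L × 0.682 L = 11.66 mg

zinc sulfate 7.29 mL; HEPES buffer 30.76 mL; trehalose 24.07 g; gentamicin 0.86 mL; maltose 24.42 g; nicotinic acid 11.66 mg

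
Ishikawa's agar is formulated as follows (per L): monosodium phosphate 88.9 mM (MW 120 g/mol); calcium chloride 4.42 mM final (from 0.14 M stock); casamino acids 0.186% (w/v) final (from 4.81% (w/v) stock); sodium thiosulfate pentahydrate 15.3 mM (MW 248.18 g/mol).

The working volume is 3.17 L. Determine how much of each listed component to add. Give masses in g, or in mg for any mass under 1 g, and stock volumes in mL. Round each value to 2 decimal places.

Working volume: 3.17 L.
monosodium phosphate: 88.9 mmol/L × 120 g/mol × 3.17 L ÷ 1000 = 33.82 g
calcium chloride: C1V1 = C2V2 → 4.42 mM × 3170 mL ÷ 140 mM = 100.08 mL
casamino acids: dilute stock: 0.186% ÷ 4.81% × 3170 mL = 122.58 mL
sodium thiosulfate pentahydrate: 15.3 mmol/L × 248.18 g/mol × 3.17 L ÷ 1000 = 12.04 g

monosodium phosphate 33.82 g; calcium chloride 100.08 mL; casamino acids 122.58 mL; sodium thiosulfate pentahydrate 12.04 g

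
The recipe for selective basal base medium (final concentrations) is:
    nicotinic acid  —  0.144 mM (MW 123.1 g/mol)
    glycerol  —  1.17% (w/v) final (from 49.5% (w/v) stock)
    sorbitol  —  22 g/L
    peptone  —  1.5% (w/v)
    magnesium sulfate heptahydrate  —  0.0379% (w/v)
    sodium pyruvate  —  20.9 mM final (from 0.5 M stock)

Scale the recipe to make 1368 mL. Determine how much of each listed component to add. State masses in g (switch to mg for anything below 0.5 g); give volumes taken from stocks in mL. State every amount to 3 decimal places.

Working volume: 1368 mL = 1.368 L.
nicotinic acid: 0.144 mmol/L × 123.1 mg/mmol × 1.368 L = 24.250 mg
glycerol: dilute stock: 1.17% ÷ 49.5% × 1368 mL = 32.335 mL
sorbitol: 22 g/L × 1.368 L = 30.096 g
peptone: 1.5% w/v = 15 g/L → 15 × 1.368 L = 20.520 g
magnesium sulfate heptahydrate: 0.0379 g per 100 mL × 1368 mL ÷ 100 = 0.518 g
sodium pyruvate: C1V1 = C2V2 → 20.9 mM × 1368 mL ÷ 500 mM = 57.182 mL

nicotinic acid 24.250 mg; glycerol 32.335 mL; sorbitol 30.096 g; peptone 20.520 g; magnesium sulfate heptahydrate 0.518 g; sodium pyruvate 57.182 mL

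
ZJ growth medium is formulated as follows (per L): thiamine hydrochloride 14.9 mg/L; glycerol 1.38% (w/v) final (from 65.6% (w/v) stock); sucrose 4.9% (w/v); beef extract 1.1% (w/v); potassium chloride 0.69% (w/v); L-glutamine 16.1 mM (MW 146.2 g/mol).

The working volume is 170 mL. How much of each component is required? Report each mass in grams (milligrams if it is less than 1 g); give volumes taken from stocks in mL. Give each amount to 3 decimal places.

thiamine hydrochloride 2.533 mg; glycerol 3.576 mL; sucrose 8.330 g; beef extract 1.870 g; potassium chloride 1.173 g; L-glutamine 400.149 mg

Target volume = 170 mL = 0.17 L.
thiamine hydrochloride: 14.9 mg/L × 0.17 L = 2.533 mg
glycerol: V = C2·V2/C1 = 1.38% ÷ 65.6% × 170 mL = 3.576 mL
sucrose: 4.9 g per 100 mL × 170 mL ÷ 100 = 8.330 g
beef extract: 1.1% w/v = 11 g/L → 11 × 0.17 L = 1.870 g
potassium chloride: 0.69 g per 100 mL × 170 mL ÷ 100 = 1.173 g
L-glutamine: 16.1 mmol/L × 146.2 mg/mmol × 0.17 L = 400.149 mg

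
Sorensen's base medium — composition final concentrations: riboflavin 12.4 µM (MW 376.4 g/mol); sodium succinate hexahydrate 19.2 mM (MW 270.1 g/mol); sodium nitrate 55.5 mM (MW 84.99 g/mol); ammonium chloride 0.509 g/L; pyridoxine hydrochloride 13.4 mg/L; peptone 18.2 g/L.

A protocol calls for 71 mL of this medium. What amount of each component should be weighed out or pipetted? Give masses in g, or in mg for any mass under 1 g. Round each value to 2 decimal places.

riboflavin 0.33 mg; sodium succinate hexahydrate 368.20 mg; sodium nitrate 334.90 mg; ammonium chloride 36.14 mg; pyridoxine hydrochloride 0.95 mg; peptone 1.29 g

Working volume: 71 mL = 0.071 L.
riboflavin: 12.4 µmol/L × 376.4 g/mol × 0.071 L ÷ 1000 = 0.33 mg
sodium succinate hexahydrate: 19.2 mmol/L × 270.1 mg/mmol × 0.071 L = 368.20 mg
sodium nitrate: 55.5 mmol/L × 84.99 mg/mmol × 0.071 L = 334.90 mg
ammonium chloride: 0.509 g/L × 0.071 L = 0.036139 g = 36.14 mg
pyridoxine hydrochloride: 13.4 mg/L × 0.071 L = 0.95 mg
peptone: 18.2 g/L × 0.071 L = 1.29 g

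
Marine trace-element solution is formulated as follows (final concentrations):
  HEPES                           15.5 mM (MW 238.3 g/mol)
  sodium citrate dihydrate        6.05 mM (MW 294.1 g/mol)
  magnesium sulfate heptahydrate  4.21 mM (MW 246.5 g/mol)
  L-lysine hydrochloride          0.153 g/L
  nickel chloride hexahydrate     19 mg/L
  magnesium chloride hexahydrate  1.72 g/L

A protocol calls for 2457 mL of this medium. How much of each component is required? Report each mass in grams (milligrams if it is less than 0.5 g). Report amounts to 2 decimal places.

HEPES 9.08 g; sodium citrate dihydrate 4.37 g; magnesium sulfate heptahydrate 2.55 g; L-lysine hydrochloride 375.92 mg; nickel chloride hexahydrate 46.68 mg; magnesium chloride hexahydrate 4.23 g

Target volume = 2457 mL = 2.457 L.
HEPES: 15.5 mmol/L × 238.3 g/mol × 2.457 L ÷ 1000 = 9.08 g
sodium citrate dihydrate: 6.05 mmol/L × 294.1 g/mol × 2.457 L ÷ 1000 = 4.37 g
magnesium sulfate heptahydrate: 4.21 mmol/L × 246.5 g/mol × 2.457 L ÷ 1000 = 2.55 g
L-lysine hydrochloride: 0.153 g/L × 2.457 L = 0.375921 g = 375.92 mg
nickel chloride hexahydrate: 19 mg/L × 2.457 L = 46.68 mg
magnesium chloride hexahydrate: 1.72 g/L × 2.457 L = 4.23 g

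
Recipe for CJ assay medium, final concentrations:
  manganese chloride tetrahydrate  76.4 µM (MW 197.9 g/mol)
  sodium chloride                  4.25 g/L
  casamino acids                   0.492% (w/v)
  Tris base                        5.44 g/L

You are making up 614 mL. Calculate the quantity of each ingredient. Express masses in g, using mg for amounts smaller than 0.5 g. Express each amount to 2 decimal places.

manganese chloride tetrahydrate 9.28 mg; sodium chloride 2.61 g; casamino acids 3.02 g; Tris base 3.34 g

Target volume = 614 mL = 0.614 L.
manganese chloride tetrahydrate: 76.4 µmol/L × 197.9 g/mol × 0.614 L ÷ 1000 = 9.28 mg
sodium chloride: 4.25 g/L × 0.614 L = 2.61 g
casamino acids: 0.492% w/v = 4.92 g/L → 4.92 × 0.614 L = 3.02 g
Tris base: 5.44 g/L × 0.614 L = 3.34 g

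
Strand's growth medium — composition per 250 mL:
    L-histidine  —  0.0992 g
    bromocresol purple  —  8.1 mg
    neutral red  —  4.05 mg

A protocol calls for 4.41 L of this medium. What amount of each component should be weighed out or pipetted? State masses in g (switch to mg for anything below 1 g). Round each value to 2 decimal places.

L-histidine 1.75 g; bromocresol purple 142.88 mg; neutral red 71.44 mg

Scale factor = 4410 mL / 250 mL = 17.64.
L-histidine: 0.0992 g × (4410 mL / 250 mL) = 1.75 g
bromocresol purple: 8.1 mg × (4410 mL / 250 mL) = 142.88 mg
neutral red: 4.05 mg × (4410 mL / 250 mL) = 71.44 mg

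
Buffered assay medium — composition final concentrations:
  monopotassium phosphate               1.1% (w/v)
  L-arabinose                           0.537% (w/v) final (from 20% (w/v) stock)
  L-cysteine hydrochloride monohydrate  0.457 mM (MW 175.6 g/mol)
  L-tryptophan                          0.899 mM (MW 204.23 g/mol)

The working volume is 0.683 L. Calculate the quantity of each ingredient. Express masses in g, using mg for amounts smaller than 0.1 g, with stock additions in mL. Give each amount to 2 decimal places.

Scale factor relative to 1 L: 0.683.
monopotassium phosphate: 1.1% w/v = 11 g/L → 11 × 0.683 L = 7.51 g
L-arabinose: V = C2·V2/C1 = 0.537% ÷ 20% × 683 mL = 18.34 mL
L-cysteine hydrochloride monohydrate: 0.457 mmol/L × 175.6 mg/mmol × 0.683 L = 54.81 mg
L-tryptophan: 0.899 mmol/L × 204.23 g/mol × 0.683 L ÷ 1000 = 0.13 g

monopotassium phosphate 7.51 g; L-arabinose 18.34 mL; L-cysteine hydrochloride monohydrate 54.81 mg; L-tryptophan 0.13 g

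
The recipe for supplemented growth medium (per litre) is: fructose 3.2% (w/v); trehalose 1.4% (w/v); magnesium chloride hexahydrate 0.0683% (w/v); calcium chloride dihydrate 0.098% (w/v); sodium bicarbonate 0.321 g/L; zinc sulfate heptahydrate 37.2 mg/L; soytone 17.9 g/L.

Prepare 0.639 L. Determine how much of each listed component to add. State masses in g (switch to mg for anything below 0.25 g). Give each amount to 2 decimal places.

fructose 20.45 g; trehalose 8.95 g; magnesium chloride hexahydrate 0.44 g; calcium chloride dihydrate 0.63 g; sodium bicarbonate 205.12 mg; zinc sulfate heptahydrate 23.77 mg; soytone 11.44 g

Working volume: 0.639 L.
fructose: 3.2 g per 100 mL × 639 mL ÷ 100 = 20.45 g
trehalose: 1.4% w/v = 14 g/L → 14 × 0.639 L = 8.95 g
magnesium chloride hexahydrate: 0.0683 g per 100 mL × 639 mL ÷ 100 = 0.44 g
calcium chloride dihydrate: 0.098 g per 100 mL × 639 mL ÷ 100 = 0.63 g
sodium bicarbonate: 0.321 g/L × 0.639 L = 0.205119 g = 205.12 mg
zinc sulfate heptahydrate: 37.2 mg/L × 0.639 L = 23.77 mg
soytone: 17.9 g/L × 0.639 L = 11.44 g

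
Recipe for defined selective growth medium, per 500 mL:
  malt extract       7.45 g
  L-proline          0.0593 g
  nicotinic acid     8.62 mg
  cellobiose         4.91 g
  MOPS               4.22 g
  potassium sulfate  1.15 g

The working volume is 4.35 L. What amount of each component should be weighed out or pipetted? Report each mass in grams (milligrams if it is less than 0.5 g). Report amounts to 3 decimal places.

malt extract 64.815 g; L-proline 0.516 g; nicotinic acid 74.994 mg; cellobiose 42.717 g; MOPS 36.714 g; potassium sulfate 10.005 g

Ratio of target to recipe volume: 4350 / 500 = 8.7.
malt extract: 7.45 g × (4350 mL / 500 mL) = 64.815 g
L-proline: 0.0593 g × (4350 mL / 500 mL) = 0.516 g
nicotinic acid: 8.62 mg × (4350 mL / 500 mL) = 74.994 mg
cellobiose: 4.91 g × (4350 mL / 500 mL) = 42.717 g
MOPS: 4.22 g × (4350 mL / 500 mL) = 36.714 g
potassium sulfate: 1.15 g × (4350 mL / 500 mL) = 10.005 g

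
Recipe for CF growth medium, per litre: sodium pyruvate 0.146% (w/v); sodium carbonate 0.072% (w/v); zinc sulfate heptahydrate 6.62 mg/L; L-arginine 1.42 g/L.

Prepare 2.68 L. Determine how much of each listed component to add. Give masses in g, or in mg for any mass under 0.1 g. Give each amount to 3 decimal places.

sodium pyruvate 3.913 g; sodium carbonate 1.930 g; zinc sulfate heptahydrate 17.742 mg; L-arginine 3.806 g

Working volume: 2.68 L.
sodium pyruvate: 0.146 g per 100 mL × 2680 mL ÷ 100 = 3.913 g
sodium carbonate: 0.072% w/v = 0.72 g/L → 0.72 × 2.68 L = 1.930 g
zinc sulfate heptahydrate: 6.62 mg/L × 2.68 L = 17.742 mg
L-arginine: 1.42 g/L × 2.68 L = 3.806 g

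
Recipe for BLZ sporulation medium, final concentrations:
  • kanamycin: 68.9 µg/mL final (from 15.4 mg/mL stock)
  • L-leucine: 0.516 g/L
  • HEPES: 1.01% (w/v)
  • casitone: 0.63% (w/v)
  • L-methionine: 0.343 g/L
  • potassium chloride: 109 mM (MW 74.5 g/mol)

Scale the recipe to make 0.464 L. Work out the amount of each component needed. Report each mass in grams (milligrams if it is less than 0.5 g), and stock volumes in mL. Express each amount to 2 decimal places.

Scale factor relative to 1 L: 0.464.
kanamycin: dilute stock: 68.9 µg/mL × 464 mL ÷ 15400 µg/mL = 2.08 mL
L-leucine: 0.516 g/L × 0.464 L = 0.239424 g = 239.42 mg
HEPES: 1.01 g per 100 mL × 464 mL ÷ 100 = 4.69 g
casitone: 0.63% w/v = 6.3 g/L → 6.3 × 0.464 L = 2.92 g
L-methionine: 0.343 g/L × 0.464 L = 0.159152 g = 159.15 mg
potassium chloride: 109 mmol/L × 74.5 g/mol × 0.464 L ÷ 1000 = 3.77 g

kanamycin 2.08 mL; L-leucine 239.42 mg; HEPES 4.69 g; casitone 2.92 g; L-methionine 159.15 mg; potassium chloride 3.77 g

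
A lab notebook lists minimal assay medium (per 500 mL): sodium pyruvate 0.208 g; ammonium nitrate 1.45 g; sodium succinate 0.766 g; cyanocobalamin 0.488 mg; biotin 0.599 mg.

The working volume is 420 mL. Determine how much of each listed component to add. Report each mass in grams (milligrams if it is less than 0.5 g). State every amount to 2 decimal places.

sodium pyruvate 174.72 mg; ammonium nitrate 1.22 g; sodium succinate 0.64 g; cyanocobalamin 0.41 mg; biotin 0.50 mg

Scale factor = 420 mL / 500 mL = 0.84.
sodium pyruvate: 0.208 g × (420 mL / 500 mL) = 0.17472 g = 174.72 mg
ammonium nitrate: 1.45 g × (420 mL / 500 mL) = 1.22 g
sodium succinate: 0.766 g × (420 mL / 500 mL) = 0.64 g
cyanocobalamin: 0.488 mg × (420 mL / 500 mL) = 0.41 mg
biotin: 0.599 mg × (420 mL / 500 mL) = 0.50 mg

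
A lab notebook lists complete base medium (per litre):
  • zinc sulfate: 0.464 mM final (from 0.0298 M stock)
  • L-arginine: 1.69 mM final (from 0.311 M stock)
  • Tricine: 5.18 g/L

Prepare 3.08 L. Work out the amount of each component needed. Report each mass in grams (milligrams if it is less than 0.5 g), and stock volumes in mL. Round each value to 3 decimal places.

zinc sulfate 47.957 mL; L-arginine 16.737 mL; Tricine 15.954 g

Scale factor relative to 1 L: 3.08.
zinc sulfate: V = C2·V2/C1 = 0.464 mM × 3080 mL ÷ 29.8 mM = 47.957 mL
L-arginine: dilute stock: 1.69 mM × 3080 mL ÷ 311 mM = 16.737 mL
Tricine: 5.18 g/L × 3.08 L = 15.954 g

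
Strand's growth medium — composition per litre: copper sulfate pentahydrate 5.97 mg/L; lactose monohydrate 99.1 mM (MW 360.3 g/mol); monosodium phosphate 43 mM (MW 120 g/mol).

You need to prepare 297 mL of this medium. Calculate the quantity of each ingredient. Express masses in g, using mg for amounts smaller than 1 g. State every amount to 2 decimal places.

copper sulfate pentahydrate 1.77 mg; lactose monohydrate 10.60 g; monosodium phosphate 1.53 g

Scale factor relative to 1 L: 0.297.
copper sulfate pentahydrate: 5.97 mg/L × 0.297 L = 1.77 mg
lactose monohydrate: 99.1 mmol/L × 360.3 g/mol × 0.297 L ÷ 1000 = 10.60 g
monosodium phosphate: 43 mmol/L × 120 g/mol × 0.297 L ÷ 1000 = 1.53 g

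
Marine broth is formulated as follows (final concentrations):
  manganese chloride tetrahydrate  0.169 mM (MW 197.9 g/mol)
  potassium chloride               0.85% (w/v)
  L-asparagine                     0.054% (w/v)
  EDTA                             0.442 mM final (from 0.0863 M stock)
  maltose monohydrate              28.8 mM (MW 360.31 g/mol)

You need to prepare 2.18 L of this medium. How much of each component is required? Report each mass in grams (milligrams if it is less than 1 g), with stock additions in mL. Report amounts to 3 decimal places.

Scale factor relative to 1 L: 2.18.
manganese chloride tetrahydrate: 0.169 mmol/L × 197.9 mg/mmol × 2.18 L = 72.910 mg
potassium chloride: 0.85% w/v = 8.5 g/L → 8.5 × 2.18 L = 18.530 g
L-asparagine: 0.054% w/v = 0.54 g/L → 0.54 × 2.18 L = 1.177 g
EDTA: C1V1 = C2V2 → 0.442 mM × 2180 mL ÷ 86.3 mM = 11.165 mL
maltose monohydrate: 28.8 mmol/L × 360.31 g/mol × 2.18 L ÷ 1000 = 22.622 g

manganese chloride tetrahydrate 72.910 mg; potassium chloride 18.530 g; L-asparagine 1.177 g; EDTA 11.165 mL; maltose monohydrate 22.622 g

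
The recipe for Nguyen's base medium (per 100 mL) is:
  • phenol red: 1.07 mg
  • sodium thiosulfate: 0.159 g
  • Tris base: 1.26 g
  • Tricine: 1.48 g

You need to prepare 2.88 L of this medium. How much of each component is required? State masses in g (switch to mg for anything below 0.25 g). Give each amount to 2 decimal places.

phenol red 30.82 mg; sodium thiosulfate 4.58 g; Tris base 36.29 g; Tricine 42.62 g

Ratio of target to recipe volume: 2880 / 100 = 28.8.
phenol red: 1.07 mg × (2880 mL / 100 mL) = 30.82 mg
sodium thiosulfate: 0.159 g × (2880 mL / 100 mL) = 4.58 g
Tris base: 1.26 g × (2880 mL / 100 mL) = 36.29 g
Tricine: 1.48 g × (2880 mL / 100 mL) = 42.62 g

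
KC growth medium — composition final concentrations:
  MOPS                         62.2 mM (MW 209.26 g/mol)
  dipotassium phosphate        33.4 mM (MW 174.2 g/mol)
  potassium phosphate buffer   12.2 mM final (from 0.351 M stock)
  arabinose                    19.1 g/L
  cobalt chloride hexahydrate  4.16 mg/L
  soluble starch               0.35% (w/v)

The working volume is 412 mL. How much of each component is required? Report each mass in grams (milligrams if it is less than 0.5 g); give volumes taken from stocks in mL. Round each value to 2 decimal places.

MOPS 5.36 g; dipotassium phosphate 2.40 g; potassium phosphate buffer 14.32 mL; arabinose 7.87 g; cobalt chloride hexahydrate 1.71 mg; soluble starch 1.44 g

Scale factor relative to 1 L: 0.412.
MOPS: 62.2 mmol/L × 209.26 g/mol × 0.412 L ÷ 1000 = 5.36 g
dipotassium phosphate: 33.4 mmol/L × 174.2 g/mol × 0.412 L ÷ 1000 = 2.40 g
potassium phosphate buffer: dilute stock: 12.2 mM × 412 mL ÷ 351 mM = 14.32 mL
arabinose: 19.1 g/L × 0.412 L = 7.87 g
cobalt chloride hexahydrate: 4.16 mg/L × 0.412 L = 1.71 mg
soluble starch: 0.35 g per 100 mL × 412 mL ÷ 100 = 1.44 g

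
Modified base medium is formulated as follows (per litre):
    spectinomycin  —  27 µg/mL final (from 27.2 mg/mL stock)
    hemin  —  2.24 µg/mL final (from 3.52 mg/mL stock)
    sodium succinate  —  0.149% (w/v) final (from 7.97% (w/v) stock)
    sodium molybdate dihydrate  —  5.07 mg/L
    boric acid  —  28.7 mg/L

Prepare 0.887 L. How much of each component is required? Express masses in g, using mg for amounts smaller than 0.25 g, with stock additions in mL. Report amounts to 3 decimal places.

spectinomycin 0.880 mL; hemin 0.564 mL; sodium succinate 16.583 mL; sodium molybdate dihydrate 4.497 mg; boric acid 25.457 mg

Working volume: 0.887 L.
spectinomycin: V = C2·V2/C1 = 27 µg/mL × 887 mL ÷ 27200 µg/mL = 0.880 mL
hemin: C1V1 = C2V2 → 2.24 µg/mL × 887 mL ÷ 3520 µg/mL = 0.564 mL
sodium succinate: C1V1 = C2V2 → 0.149% ÷ 7.97% × 887 mL = 16.583 mL
sodium molybdate dihydrate: 5.07 mg/L × 0.887 L = 4.497 mg
boric acid: 28.7 mg/L × 0.887 L = 25.457 mg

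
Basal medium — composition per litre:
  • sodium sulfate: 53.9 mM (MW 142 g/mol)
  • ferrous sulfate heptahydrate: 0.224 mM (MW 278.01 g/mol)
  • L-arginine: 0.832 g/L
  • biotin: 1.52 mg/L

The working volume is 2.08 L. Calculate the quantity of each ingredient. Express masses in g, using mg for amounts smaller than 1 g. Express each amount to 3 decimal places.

Working volume: 2.08 L.
sodium sulfate: 53.9 mmol/L × 142 g/mol × 2.08 L ÷ 1000 = 15.920 g
ferrous sulfate heptahydrate: 0.224 mmol/L × 278.01 mg/mmol × 2.08 L = 129.530 mg
L-arginine: 0.832 g/L × 2.08 L = 1.731 g
biotin: 1.52 mg/L × 2.08 L = 3.162 mg

sodium sulfate 15.920 g; ferrous sulfate heptahydrate 129.530 mg; L-arginine 1.731 g; biotin 3.162 mg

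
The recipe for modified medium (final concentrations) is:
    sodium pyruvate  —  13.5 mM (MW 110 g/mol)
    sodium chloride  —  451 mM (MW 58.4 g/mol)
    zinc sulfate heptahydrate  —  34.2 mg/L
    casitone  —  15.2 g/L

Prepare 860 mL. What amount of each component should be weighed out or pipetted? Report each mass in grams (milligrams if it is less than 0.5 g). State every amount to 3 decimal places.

sodium pyruvate 1.277 g; sodium chloride 22.651 g; zinc sulfate heptahydrate 29.412 mg; casitone 13.072 g

Scale factor relative to 1 L: 0.86.
sodium pyruvate: 13.5 mmol/L × 110 g/mol × 0.86 L ÷ 1000 = 1.277 g
sodium chloride: 451 mmol/L × 58.4 g/mol × 0.86 L ÷ 1000 = 22.651 g
zinc sulfate heptahydrate: 34.2 mg/L × 0.86 L = 29.412 mg
casitone: 15.2 g/L × 0.86 L = 13.072 g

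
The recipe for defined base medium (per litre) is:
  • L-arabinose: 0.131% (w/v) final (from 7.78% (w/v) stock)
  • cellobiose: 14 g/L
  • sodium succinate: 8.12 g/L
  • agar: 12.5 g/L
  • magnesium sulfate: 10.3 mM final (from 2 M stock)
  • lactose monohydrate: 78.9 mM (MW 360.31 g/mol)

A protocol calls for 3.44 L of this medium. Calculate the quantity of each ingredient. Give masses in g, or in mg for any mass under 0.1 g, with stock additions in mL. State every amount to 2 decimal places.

L-arabinose 57.92 mL; cellobiose 48.16 g; sodium succinate 27.93 g; agar 43.00 g; magnesium sulfate 17.72 mL; lactose monohydrate 97.79 g

Scale factor relative to 1 L: 3.44.
L-arabinose: C1V1 = C2V2 → 0.131% ÷ 7.78% × 3440 mL = 57.92 mL
cellobiose: 14 g/L × 3.44 L = 48.16 g
sodium succinate: 8.12 g/L × 3.44 L = 27.93 g
agar: 12.5 g/L × 3.44 L = 43.00 g
magnesium sulfate: C1V1 = C2V2 → 10.3 mM × 3440 mL ÷ 2000 mM = 17.72 mL
lactose monohydrate: 78.9 mmol/L × 360.31 g/mol × 3.44 L ÷ 1000 = 97.79 g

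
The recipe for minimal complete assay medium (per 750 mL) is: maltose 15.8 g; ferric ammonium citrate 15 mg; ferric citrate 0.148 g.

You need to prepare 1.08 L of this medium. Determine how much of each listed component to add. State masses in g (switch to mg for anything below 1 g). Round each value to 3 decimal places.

Scale factor = 1080 mL / 750 mL = 1.44.
maltose: 15.8 g × (1080 mL / 750 mL) = 22.752 g
ferric ammonium citrate: 15 mg × (1080 mL / 750 mL) = 21.600 mg
ferric citrate: 0.148 g × (1080 mL / 750 mL) = 0.21312 g = 213.120 mg

maltose 22.752 g; ferric ammonium citrate 21.600 mg; ferric citrate 213.120 mg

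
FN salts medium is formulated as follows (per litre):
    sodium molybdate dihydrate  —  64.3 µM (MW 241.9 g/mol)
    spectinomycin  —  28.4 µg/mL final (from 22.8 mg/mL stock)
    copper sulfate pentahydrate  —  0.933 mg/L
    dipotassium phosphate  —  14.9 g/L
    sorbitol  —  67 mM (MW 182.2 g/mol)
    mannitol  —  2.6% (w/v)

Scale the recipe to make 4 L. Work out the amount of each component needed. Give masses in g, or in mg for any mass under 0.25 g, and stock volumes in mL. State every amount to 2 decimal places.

sodium molybdate dihydrate 62.22 mg; spectinomycin 4.98 mL; copper sulfate pentahydrate 3.73 mg; dipotassium phosphate 59.60 g; sorbitol 48.83 g; mannitol 104.00 g

Scale factor relative to 1 L: 4.
sodium molybdate dihydrate: 64.3 µmol/L × 241.9 g/mol × 4 L ÷ 1000 = 62.22 mg
spectinomycin: C1V1 = C2V2 → 28.4 µg/mL × 4000 mL ÷ 22800 µg/mL = 4.98 mL
copper sulfate pentahydrate: 0.933 mg/L × 4 L = 3.73 mg
dipotassium phosphate: 14.9 g/L × 4 L = 59.60 g
sorbitol: 67 mmol/L × 182.2 g/mol × 4 L ÷ 1000 = 48.83 g
mannitol: 2.6 g per 100 mL × 4000 mL ÷ 100 = 104.00 g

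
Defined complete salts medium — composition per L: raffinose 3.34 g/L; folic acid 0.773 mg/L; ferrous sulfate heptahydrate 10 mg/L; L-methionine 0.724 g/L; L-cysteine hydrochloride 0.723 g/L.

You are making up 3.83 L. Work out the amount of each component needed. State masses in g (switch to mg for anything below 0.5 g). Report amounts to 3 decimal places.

raffinose 12.792 g; folic acid 2.961 mg; ferrous sulfate heptahydrate 38.300 mg; L-methionine 2.773 g; L-cysteine hydrochloride 2.769 g

Working volume: 3.83 L.
raffinose: 3.34 g/L × 3.83 L = 12.792 g
folic acid: 0.773 mg/L × 3.83 L = 2.961 mg
ferrous sulfate heptahydrate: 10 mg/L × 3.83 L = 38.300 mg
L-methionine: 0.724 g/L × 3.83 L = 2.773 g
L-cysteine hydrochloride: 0.723 g/L × 3.83 L = 2.769 g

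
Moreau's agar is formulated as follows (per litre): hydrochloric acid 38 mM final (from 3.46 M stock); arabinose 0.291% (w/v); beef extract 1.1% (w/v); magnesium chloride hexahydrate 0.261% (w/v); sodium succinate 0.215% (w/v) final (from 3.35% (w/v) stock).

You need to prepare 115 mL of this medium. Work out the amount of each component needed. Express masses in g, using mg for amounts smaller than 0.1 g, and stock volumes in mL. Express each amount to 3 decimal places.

Working volume: 115 mL = 0.115 L.
hydrochloric acid: dilute stock: 38 mM × 115 mL ÷ 3460 mM = 1.263 mL
arabinose: 0.291 g per 100 mL × 115 mL ÷ 100 = 0.335 g
beef extract: 1.1% w/v = 11 g/L → 11 × 0.115 L = 1.265 g
magnesium chloride hexahydrate: 0.261% w/v = 2.61 g/L → 2.61 × 0.115 L = 0.300 g
sodium succinate: C1V1 = C2V2 → 0.215% ÷ 3.35% × 115 mL = 7.381 mL

hydrochloric acid 1.263 mL; arabinose 0.335 g; beef extract 1.265 g; magnesium chloride hexahydrate 0.300 g; sodium succinate 7.381 mL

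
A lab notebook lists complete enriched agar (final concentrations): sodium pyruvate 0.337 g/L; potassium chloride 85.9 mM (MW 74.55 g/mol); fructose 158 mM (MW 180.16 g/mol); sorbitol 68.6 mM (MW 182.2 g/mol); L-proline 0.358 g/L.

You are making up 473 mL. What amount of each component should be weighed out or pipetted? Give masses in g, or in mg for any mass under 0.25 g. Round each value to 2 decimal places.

Scale factor relative to 1 L: 0.473.
sodium pyruvate: 0.337 g/L × 0.473 L = 0.159401 g = 159.40 mg
potassium chloride: 85.9 mmol/L × 74.55 g/mol × 0.473 L ÷ 1000 = 3.03 g
fructose: 158 mmol/L × 180.16 g/mol × 0.473 L ÷ 1000 = 13.46 g
sorbitol: 68.6 mmol/L × 182.2 g/mol × 0.473 L ÷ 1000 = 5.91 g
L-proline: 0.358 g/L × 0.473 L = 0.169334 g = 169.33 mg

sodium pyruvate 159.40 mg; potassium chloride 3.03 g; fructose 13.46 g; sorbitol 5.91 g; L-proline 169.33 mg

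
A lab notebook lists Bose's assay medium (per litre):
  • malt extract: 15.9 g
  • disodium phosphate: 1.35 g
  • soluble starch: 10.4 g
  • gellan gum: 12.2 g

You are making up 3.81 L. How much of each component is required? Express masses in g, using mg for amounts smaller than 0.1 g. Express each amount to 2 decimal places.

malt extract 60.58 g; disodium phosphate 5.14 g; soluble starch 39.62 g; gellan gum 46.48 g

Scale factor = 3810 mL / 1000 mL = 3.81.
malt extract: 15.9 g × (3810 mL / 1000 mL) = 60.58 g
disodium phosphate: 1.35 g × (3810 mL / 1000 mL) = 5.14 g
soluble starch: 10.4 g × (3810 mL / 1000 mL) = 39.62 g
gellan gum: 12.2 g × (3810 mL / 1000 mL) = 46.48 g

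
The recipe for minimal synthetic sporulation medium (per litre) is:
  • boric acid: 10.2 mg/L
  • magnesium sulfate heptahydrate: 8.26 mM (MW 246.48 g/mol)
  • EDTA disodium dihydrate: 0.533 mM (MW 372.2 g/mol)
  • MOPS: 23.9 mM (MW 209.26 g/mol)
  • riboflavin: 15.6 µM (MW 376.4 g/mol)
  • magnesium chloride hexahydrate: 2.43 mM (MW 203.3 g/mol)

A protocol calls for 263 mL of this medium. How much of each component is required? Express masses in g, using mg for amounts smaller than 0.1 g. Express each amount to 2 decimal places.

boric acid 2.68 mg; magnesium sulfate heptahydrate 0.54 g; EDTA disodium dihydrate 52.17 mg; MOPS 1.32 g; riboflavin 1.54 mg; magnesium chloride hexahydrate 0.13 g

Working volume: 263 mL = 0.263 L.
boric acid: 10.2 mg/L × 0.263 L = 2.68 mg
magnesium sulfate heptahydrate: 8.26 mmol/L × 246.48 g/mol × 0.263 L ÷ 1000 = 0.54 g
EDTA disodium dihydrate: 0.533 mmol/L × 372.2 mg/mmol × 0.263 L = 52.17 mg
MOPS: 23.9 mmol/L × 209.26 g/mol × 0.263 L ÷ 1000 = 1.32 g
riboflavin: 15.6 µmol/L × 376.4 g/mol × 0.263 L ÷ 1000 = 1.54 mg
magnesium chloride hexahydrate: 2.43 mmol/L × 203.3 g/mol × 0.263 L ÷ 1000 = 0.13 g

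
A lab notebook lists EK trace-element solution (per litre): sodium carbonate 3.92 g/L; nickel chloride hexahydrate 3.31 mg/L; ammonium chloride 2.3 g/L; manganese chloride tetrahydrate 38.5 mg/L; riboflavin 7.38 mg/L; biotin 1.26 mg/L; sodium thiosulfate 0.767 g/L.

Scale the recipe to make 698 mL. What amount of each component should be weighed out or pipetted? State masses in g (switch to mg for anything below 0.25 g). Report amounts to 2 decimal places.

Working volume: 698 mL = 0.698 L.
sodium carbonate: 3.92 g/L × 0.698 L = 2.74 g
nickel chloride hexahydrate: 3.31 mg/L × 0.698 L = 2.31 mg
ammonium chloride: 2.3 g/L × 0.698 L = 1.61 g
manganese chloride tetrahydrate: 38.5 mg/L × 0.698 L = 26.87 mg
riboflavin: 7.38 mg/L × 0.698 L = 5.15 mg
biotin: 1.26 mg/L × 0.698 L = 0.88 mg
sodium thiosulfate: 0.767 g/L × 0.698 L = 0.54 g

sodium carbonate 2.74 g; nickel chloride hexahydrate 2.31 mg; ammonium chloride 1.61 g; manganese chloride tetrahydrate 26.87 mg; riboflavin 5.15 mg; biotin 0.88 mg; sodium thiosulfate 0.54 g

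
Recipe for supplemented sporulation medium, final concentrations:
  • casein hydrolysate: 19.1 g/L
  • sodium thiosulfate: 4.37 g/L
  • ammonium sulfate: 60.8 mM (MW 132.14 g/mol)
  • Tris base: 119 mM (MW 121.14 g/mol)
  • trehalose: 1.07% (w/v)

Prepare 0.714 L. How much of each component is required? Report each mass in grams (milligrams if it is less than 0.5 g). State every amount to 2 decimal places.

casein hydrolysate 13.64 g; sodium thiosulfate 3.12 g; ammonium sulfate 5.74 g; Tris base 10.29 g; trehalose 7.64 g

Scale factor relative to 1 L: 0.714.
casein hydrolysate: 19.1 g/L × 0.714 L = 13.64 g
sodium thiosulfate: 4.37 g/L × 0.714 L = 3.12 g
ammonium sulfate: 60.8 mmol/L × 132.14 g/mol × 0.714 L ÷ 1000 = 5.74 g
Tris base: 119 mmol/L × 121.14 g/mol × 0.714 L ÷ 1000 = 10.29 g
trehalose: 1.07% w/v = 10.7 g/L → 10.7 × 0.714 L = 7.64 g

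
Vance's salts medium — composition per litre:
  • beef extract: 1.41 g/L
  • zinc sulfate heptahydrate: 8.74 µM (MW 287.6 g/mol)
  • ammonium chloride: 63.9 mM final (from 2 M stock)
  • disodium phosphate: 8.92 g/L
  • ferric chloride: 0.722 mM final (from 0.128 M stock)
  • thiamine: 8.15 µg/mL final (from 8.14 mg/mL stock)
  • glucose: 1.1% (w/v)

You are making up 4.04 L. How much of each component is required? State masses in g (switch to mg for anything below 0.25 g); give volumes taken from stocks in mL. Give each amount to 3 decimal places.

beef extract 5.696 g; zinc sulfate heptahydrate 10.155 mg; ammonium chloride 129.078 mL; disodium phosphate 36.037 g; ferric chloride 22.788 mL; thiamine 4.045 mL; glucose 44.440 g

Scale factor relative to 1 L: 4.04.
beef extract: 1.41 g/L × 4.04 L = 5.696 g
zinc sulfate heptahydrate: 8.74 µmol/L × 287.6 g/mol × 4.04 L ÷ 1000 = 10.155 mg
ammonium chloride: dilute stock: 63.9 mM × 4040 mL ÷ 2000 mM = 129.078 mL
disodium phosphate: 8.92 g/L × 4.04 L = 36.037 g
ferric chloride: V = C2·V2/C1 = 0.722 mM × 4040 mL ÷ 128 mM = 22.788 mL
thiamine: dilute stock: 8.15 µg/mL × 4040 mL ÷ 8140 µg/mL = 4.045 mL
glucose: 1.1 g per 100 mL × 4040 mL ÷ 100 = 44.440 g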